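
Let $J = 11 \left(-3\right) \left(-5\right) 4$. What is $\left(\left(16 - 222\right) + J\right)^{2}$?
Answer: $206116$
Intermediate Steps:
$J = 660$ ($J = 11 \cdot 15 \cdot 4 = 11 \cdot 60 = 660$)
$\left(\left(16 - 222\right) + J\right)^{2} = \left(\left(16 - 222\right) + 660\right)^{2} = \left(-206 + 660\right)^{2} = 454^{2} = 206116$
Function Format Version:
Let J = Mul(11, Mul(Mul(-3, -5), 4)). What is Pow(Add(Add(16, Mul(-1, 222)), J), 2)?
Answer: 206116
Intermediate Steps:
J = 660 (J = Mul(11, Mul(15, 4)) = Mul(11, 60) = 660)
Pow(Add(Add(16, Mul(-1, 222)), J), 2) = Pow(Add(Add(16, Mul(-1, 222)), 660), 2) = Pow(Add(Add(16, -222), 660), 2) = Pow(Add(-206, 660), 2) = Pow(454, 2) = 206116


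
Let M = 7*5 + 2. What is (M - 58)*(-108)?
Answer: 2268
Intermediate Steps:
M = 37 (M = 35 + 2 = 37)
(M - 58)*(-108) = (37 - 58)*(-108) = -21*(-108) = 2268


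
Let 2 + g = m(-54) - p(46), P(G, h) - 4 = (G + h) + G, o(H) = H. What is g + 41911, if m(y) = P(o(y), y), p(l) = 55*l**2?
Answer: -74629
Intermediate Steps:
P(G, h) = 4 + h + 2*G (P(G, h) = 4 + ((G + h) + G) = 4 + (h + 2*G) = 4 + h + 2*G)
m(y) = 4 + 3*y (m(y) = 4 + y + 2*y = 4 + 3*y)
g = -116540 (g = -2 + ((4 + 3*(-54)) - 55*46**2) = -2 + ((4 - 162) - 55*2116) = -2 + (-158 - 1*116380) = -2 + (-158 - 116380) = -2 - 116538 = -116540)
g + 41911 = -116540 + 41911 = -74629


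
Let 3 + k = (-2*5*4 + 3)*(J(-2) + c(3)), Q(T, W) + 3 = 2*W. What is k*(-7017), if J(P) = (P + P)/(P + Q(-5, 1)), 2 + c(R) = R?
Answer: 626852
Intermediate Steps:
Q(T, W) = -3 + 2*W
c(R) = -2 + R
J(P) = 2*P/(-1 + P) (J(P) = (P + P)/(P + (-3 + 2*1)) = (2*P)/(P + (-3 + 2)) = (2*P)/(P - 1) = (2*P)/(-1 + P) = 2*P/(-1 + P))
k = -268/3 (k = -3 + (-2*5*4 + 3)*(2*(-2)/(-1 - 2) + (-2 + 3)) = -3 + (-10*4 + 3)*(2*(-2)/(-3) + 1) = -3 + (-40 + 3)*(2*(-2)*(-⅓) + 1) = -3 - 37*(4/3 + 1) = -3 - 37*7/3 = -3 - 259/3 = -268/3 ≈ -89.333)
k*(-7017) = -268/3*(-7017) = 626852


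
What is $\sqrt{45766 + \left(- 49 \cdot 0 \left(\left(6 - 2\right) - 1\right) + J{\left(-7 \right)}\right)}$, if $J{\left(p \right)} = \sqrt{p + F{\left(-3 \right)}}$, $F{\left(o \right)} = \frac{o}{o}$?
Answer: $\sqrt{45766 + i \sqrt{6}} \approx 213.93 + 0.0057 i$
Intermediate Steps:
$F{\left(o \right)} = 1$
$J{\left(p \right)} = \sqrt{1 + p}$ ($J{\left(p \right)} = \sqrt{p + 1} = \sqrt{1 + p}$)
$\sqrt{45766 + \left(- 49 \cdot 0 \left(\left(6 - 2\right) - 1\right) + J{\left(-7 \right)}\right)} = \sqrt{45766 - \left(- \sqrt{1 - 7} + 49 \cdot 0 \left(\left(6 - 2\right) - 1\right)\right)} = \sqrt{45766 - \left(- i \sqrt{6} + 49 \cdot 0 \left(\left(6 - 2\right) - 1\right)\right)} = \sqrt{45766 - \left(- i \sqrt{6} + 49 \cdot 0 \left(4 - 1\right)\right)} = \sqrt{45766 - \left(- i \sqrt{6} + 49 \cdot 0 \cdot 3\right)} = \sqrt{45766 + \left(\left(-49\right) 0 + i \sqrt{6}\right)} = \sqrt{45766 + \left(0 + i \sqrt{6}\right)} = \sqrt{45766 + i \sqrt{6}}$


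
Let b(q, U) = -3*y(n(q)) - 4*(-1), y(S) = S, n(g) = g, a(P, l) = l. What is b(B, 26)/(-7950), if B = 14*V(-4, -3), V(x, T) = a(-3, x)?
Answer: -86/3975 ≈ -0.021635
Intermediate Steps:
V(x, T) = x
B = -56 (B = 14*(-4) = -56)
b(q, U) = 4 - 3*q (b(q, U) = -3*q - 4*(-1) = -3*q + 4 = 4 - 3*q)
b(B, 26)/(-7950) = (4 - 3*(-56))/(-7950) = (4 + 168)*(-1/7950) = 172*(-1/7950) = -86/3975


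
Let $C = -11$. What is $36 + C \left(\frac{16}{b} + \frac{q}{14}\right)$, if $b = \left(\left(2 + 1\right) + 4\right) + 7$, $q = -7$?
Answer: $\frac{405}{14} \approx 28.929$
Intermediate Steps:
$b = 14$ ($b = \left(3 + 4\right) + 7 = 7 + 7 = 14$)
$36 + C \left(\frac{16}{b} + \frac{q}{14}\right) = 36 - 11 \left(\frac{16}{14} - \frac{7}{14}\right) = 36 - 11 \left(16 \cdot \frac{1}{14} - \frac{1}{2}\right) = 36 - 11 \left(\frac{8}{7} - \frac{1}{2}\right) = 36 - \frac{99}{14} = \frac{405}{14}$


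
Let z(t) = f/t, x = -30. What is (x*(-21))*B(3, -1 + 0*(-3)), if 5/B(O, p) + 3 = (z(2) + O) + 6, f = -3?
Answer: 700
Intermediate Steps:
z(t) = -3/t
B(O, p) = 5/(3/2 + O) (B(O, p) = 5/(-3 + ((-3/2 + O) + 6)) = 5/(-3 + (9/2 + O)) = 5/(3/2 + O))
(x*(-21))*B(3, -1 + 0*(-3)) = (-30*(-21))*(10/(3 + 2*3)) = 630*(10/(3 + 6)) = 630*(10/9) = 700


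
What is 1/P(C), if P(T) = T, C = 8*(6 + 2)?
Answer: 1/64 ≈ 0.015625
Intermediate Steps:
C = 64 (C = 8*8 = 64)
1/P(C) = 1/64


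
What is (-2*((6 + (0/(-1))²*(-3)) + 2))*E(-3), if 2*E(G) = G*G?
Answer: -72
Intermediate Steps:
E(G) = G²/2 (E(G) = (G*G)/2 = G²/2)
(-2*((6 + (0/(-1))²*(-3)) + 2))*E(-3) = (-2*((6 + (0/(-1))²*(-3)) + 2))*((½)*(-3)²) = (-2*((6 + (0*(-1))²*(-3)) + 2))*((½)*9) = -2*((6 + 0²*(-3)) + 2)*(9/2) = -2*((6 + 0*(-3)) + 2)*(9/2) = -2*((6 + 0) + 2)*(9/2) = -2*(6 + 2)*(9/2) = -2*8*(9/2) = -16*9/2 = -72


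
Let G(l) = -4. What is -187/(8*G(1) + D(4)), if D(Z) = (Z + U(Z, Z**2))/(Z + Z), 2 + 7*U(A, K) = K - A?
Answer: 5236/877 ≈ 5.9704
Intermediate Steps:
U(A, K) = -2/7 - A/7 + K/7 (U(A, K) = -2/7 + (K - A)/7 = -2/7 + (-A/7 + K/7) = -2/7 - A/7 + K/7)
D(Z) = (-2/7 + Z**2/7 + 6*Z/7)/(2*Z) (D(Z) = (Z + (-2/7 - Z/7 + Z**2/7))/(Z + Z) = (-2/7 + Z**2/7 + 6*Z/7)/((2*Z)) = (-2/7 + Z**2/7 + 6*Z/7)*(1/(2*Z)) = (-2/7 + Z**2/7 + 6*Z/7)/(2*Z))
-187/(8*G(1) + D(4)) = -187/(8*(-4) + (1/14)*(-2 + 4**2 + 6*4)/4) = -187/(-32 + (1/14)*(1/4)*(-2 + 16 + 24)) = -187/(-32 + (1/14)*(1/4)*38) = -187/(-32 + 19/28) = -187/(-877/28) = -187*(-28/877) = 5236/877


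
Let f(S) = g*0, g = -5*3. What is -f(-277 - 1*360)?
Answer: 0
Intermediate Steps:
g = -15
f(S) = 0 (f(S) = -15*0 = 0)
-f(-277 - 1*360) = -1*0 = 0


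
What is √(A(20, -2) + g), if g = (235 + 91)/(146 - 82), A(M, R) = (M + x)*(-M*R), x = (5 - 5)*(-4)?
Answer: √51526/8 ≈ 28.374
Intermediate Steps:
x = 0 (x = 0*(-4) = 0)
A(M, R) = -R*M² (A(M, R) = (M + 0)*(-M*R) = M*(-M*R) = -R*M²)
g = 163/32 (g = 326/64 = 326*(1/64) = 163/32 ≈ 5.0938)
√(A(20, -2) + g) = √(-1*(-2)*20² + 163/32) = √(-1*(-2)*400 + 163/32) = √(800 + 163/32) = √(25763/32) = √51526/8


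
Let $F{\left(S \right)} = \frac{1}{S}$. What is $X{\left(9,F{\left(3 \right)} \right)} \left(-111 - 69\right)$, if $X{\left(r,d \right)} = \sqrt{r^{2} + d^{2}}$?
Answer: $- 60 \sqrt{730} \approx -1621.1$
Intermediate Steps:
$X{\left(r,d \right)} = \sqrt{d^{2} + r^{2}}$
$X{\left(9,F{\left(3 \right)} \right)} \left(-111 - 69\right) = \sqrt{\left(\frac{1}{3}\right)^{2} + 9^{2}} \left(-111 - 69\right) = \sqrt{\left(\frac{1}{3}\right)^{2} + 81} \left(-180\right) = \sqrt{\frac{1}{9} + 81} \left(-180\right) = \sqrt{\frac{730}{9}} \left(-180\right) = \frac{\sqrt{730}}{3} \left(-180\right) = - 60 \sqrt{730}$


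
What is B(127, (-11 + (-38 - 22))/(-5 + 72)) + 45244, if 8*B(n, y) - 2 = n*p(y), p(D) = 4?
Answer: 181231/4 ≈ 45308.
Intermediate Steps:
B(n, y) = 1/4 + n/2 (B(n, y) = 1/4 + (n*4)/8 = 1/4 + (4*n)/8 = 1/4 + n/2)
B(127, (-11 + (-38 - 22))/(-5 + 72)) + 45244 = (1/4 + (1/2)*127) + 45244 = (1/4 + 127/2) + 45244 = 255/4 + 45244 = 181231/4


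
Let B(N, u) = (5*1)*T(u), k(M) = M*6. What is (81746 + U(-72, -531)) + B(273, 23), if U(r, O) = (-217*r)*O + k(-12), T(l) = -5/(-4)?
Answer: -32858655/4 ≈ -8.2147e+6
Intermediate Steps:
T(l) = 5/4 (T(l) = -5*(-1/4) = 5/4)
k(M) = 6*M
B(N, u) = 25/4 (B(N, u) = (5*1)*(5/4) = 5*(5/4) = 25/4)
U(r, O) = -72 - 217*O*r (U(r, O) = (-217*r)*O + 6*(-12) = -217*O*r - 72 = -72 - 217*O*r)
(81746 + U(-72, -531)) + B(273, 23) = (81746 + (-72 - 217*(-531)*(-72))) + 25/4 = (81746 + (-72 - 8296344)) + 25/4 = (81746 - 8296416) + 25/4 = -8214670 + 25/4 = -32858655/4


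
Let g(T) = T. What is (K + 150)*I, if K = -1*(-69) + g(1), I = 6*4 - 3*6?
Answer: 1320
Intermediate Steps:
I = 6 (I = 24 - 18 = 6)
K = 70 (K = -1*(-69) + 1 = 69 + 1 = 70)
(K + 150)*I = (70 + 150)*6 = 220*6 = 1320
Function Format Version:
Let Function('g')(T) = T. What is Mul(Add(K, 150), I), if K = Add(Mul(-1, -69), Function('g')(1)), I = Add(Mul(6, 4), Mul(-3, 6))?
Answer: 1320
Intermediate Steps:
I = 6 (I = Add(24, -18) = 6)
K = 70 (K = Add(Mul(-1, -69), 1) = Add(69, 1) = 70)
Mul(Add(K, 150), I) = Mul(Add(70, 150), 6) = Mul(220, 6) = 1320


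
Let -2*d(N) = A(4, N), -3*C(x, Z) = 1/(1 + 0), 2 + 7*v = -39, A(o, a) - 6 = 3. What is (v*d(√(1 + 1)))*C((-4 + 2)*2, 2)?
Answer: -123/14 ≈ -8.7857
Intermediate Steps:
A(o, a) = 9 (A(o, a) = 6 + 3 = 9)
v = -41/7 (v = -2/7 + (⅐)*(-39) = -2/7 - 39/7 = -41/7 ≈ -5.8571)
C(x, Z) = -⅓ (C(x, Z) = -1/(3*(1 + 0)) = -⅓/1 = -⅓*1 = -⅓)
d(N) = -9/2 (d(N) = -½*9 = -9/2)
(v*d(√(1 + 1)))*C((-4 + 2)*2, 2) = -41/7*(-9/2)*(-⅓) = (369/14)*(-⅓) = -123/14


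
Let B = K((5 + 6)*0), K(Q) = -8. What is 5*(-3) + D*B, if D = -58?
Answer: 449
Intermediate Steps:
B = -8
5*(-3) + D*B = 5*(-3) - 58*(-8) = -15 + 464 = 449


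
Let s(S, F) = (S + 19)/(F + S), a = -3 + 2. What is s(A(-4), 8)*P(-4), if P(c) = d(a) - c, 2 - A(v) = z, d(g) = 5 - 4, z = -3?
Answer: 120/13 ≈ 9.2308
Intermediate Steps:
a = -1
d(g) = 1
A(v) = 5 (A(v) = 2 - 1*(-3) = 2 + 3 = 5)
P(c) = 1 - c
s(S, F) = (19 + S)/(F + S)
s(A(-4), 8)*P(-4) = ((19 + 5)/(8 + 5))*(1 - 1*(-4)) = (24/13)*(1 + 4) = ((1/13)*24)*5 = (24/13)*5 = 120/13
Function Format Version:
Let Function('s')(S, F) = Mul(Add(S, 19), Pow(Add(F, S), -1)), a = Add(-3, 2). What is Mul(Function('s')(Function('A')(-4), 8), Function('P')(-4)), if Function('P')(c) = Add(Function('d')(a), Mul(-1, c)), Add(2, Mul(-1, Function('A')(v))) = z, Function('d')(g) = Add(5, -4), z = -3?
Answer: Rational(120, 13) ≈ 9.2308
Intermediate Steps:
a = -1
Function('d')(g) = 1
Function('A')(v) = 5 (Function('A')(v) = Add(2, Mul(-1, -3)) = Add(2, 3) = 5)
Function('P')(c) = Add(1, Mul(-1, c))
Function('s')(S, F) = Mul(Pow(Add(F, S), -1), Add(19, S)) (Function('s')(S, F) = Mul(Add(19, S), Pow(Add(F, S), -1)) = Mul(Pow(Add(F, S), -1), Add(19, S)))
Mul(Function('s')(Function('A')(-4), 8), Function('P')(-4)) = Mul(Mul(Pow(Add(8, 5), -1), Add(19, 5)), Add(1, Mul(-1, -4))) = Mul(Mul(Pow(13, -1), 24), Add(1, 4)) = Mul(Mul(Rational(1, 13), 24), 5) = Mul(Rational(24, 13), 5) = Rational(120, 13)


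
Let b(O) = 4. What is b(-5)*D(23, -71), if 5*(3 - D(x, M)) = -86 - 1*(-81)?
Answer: 16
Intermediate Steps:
D(x, M) = 4 (D(x, M) = 3 - (-86 - 1*(-81))/5 = 3 - (-86 + 81)/5 = 3 - ⅕*(-5) = 3 + 1 = 4)
b(-5)*D(23, -71) = 4*4 = 16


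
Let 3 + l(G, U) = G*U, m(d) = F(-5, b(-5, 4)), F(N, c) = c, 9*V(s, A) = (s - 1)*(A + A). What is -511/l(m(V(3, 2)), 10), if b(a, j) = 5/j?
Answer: -1022/19 ≈ -53.789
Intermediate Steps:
V(s, A) = 2*A*(-1 + s)/9 (V(s, A) = ((s - 1)*(A + A))/9 = ((-1 + s)*(2*A))/9 = (2*A*(-1 + s))/9 = 2*A*(-1 + s)/9)
m(d) = 5/4
l(G, U) = -3 + G*U
-511/l(m(V(3, 2)), 10) = -511/(-3 + (5/4)*10) = -511/(-3 + 25/2) = -511/19/2 = -511*2/19 = -1022/19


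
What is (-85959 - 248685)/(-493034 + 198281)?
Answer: 111548/98251 ≈ 1.1353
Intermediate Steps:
(-85959 - 248685)/(-493034 + 198281) = -334644/(-294753) = -334644*(-1/294753) = 111548/98251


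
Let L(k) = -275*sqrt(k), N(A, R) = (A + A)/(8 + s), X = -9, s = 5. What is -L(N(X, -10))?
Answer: 825*I*sqrt(26)/13 ≈ 323.59*I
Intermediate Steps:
N(A, R) = 2*A/13 (N(A, R) = (A + A)/(8 + 5) = (2*A)/13 = (2*A)*(1/13) = 2*A/13)
-L(N(X, -10)) = -(-275)*sqrt((2/13)*(-9)) = -(-275)*sqrt(-18/13) = -(-275)*3*I*sqrt(26)/13 = -(-825)*I*sqrt(26)/13 = 825*I*sqrt(26)/13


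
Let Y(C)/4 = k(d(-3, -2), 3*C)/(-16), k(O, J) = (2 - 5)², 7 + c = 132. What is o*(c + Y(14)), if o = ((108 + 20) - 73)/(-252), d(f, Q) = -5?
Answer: -27005/1008 ≈ -26.791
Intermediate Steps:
c = 125 (c = -7 + 132 = 125)
k(O, J) = 9 (k(O, J) = (-3)² = 9)
Y(C) = -9/4 (Y(C) = 4*(9/(-16)) = 4*(9*(-1/16)) = 4*(-9/16) = -9/4)
o = -55/252 (o = (128 - 73)*(-1/252) = 55*(-1/252) = -55/252 ≈ -0.21825)
o*(c + Y(14)) = -55*(125 - 9/4)/252 = -55/252*491/4 = -27005/1008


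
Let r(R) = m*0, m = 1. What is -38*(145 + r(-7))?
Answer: -5510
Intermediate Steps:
r(R) = 0 (r(R) = 1*0 = 0)
-38*(145 + r(-7)) = -38*(145 + 0) = -38*145 = -5510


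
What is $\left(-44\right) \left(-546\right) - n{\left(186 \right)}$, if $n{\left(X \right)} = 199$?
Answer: $23825$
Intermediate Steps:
$\left(-44\right) \left(-546\right) - n{\left(186 \right)} = \left(-44\right) \left(-546\right) - 199 = 24024 - 199 = 23825$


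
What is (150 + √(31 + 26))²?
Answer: (150 + √57)² ≈ 24822.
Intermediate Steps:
(150 + √(31 + 26))² = (150 + √57)²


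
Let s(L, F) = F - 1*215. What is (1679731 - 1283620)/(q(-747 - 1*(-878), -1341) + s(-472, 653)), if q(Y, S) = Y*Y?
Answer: 396111/17599 ≈ 22.508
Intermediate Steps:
s(L, F) = -215 + F (s(L, F) = F - 215 = -215 + F)
q(Y, S) = Y²
(1679731 - 1283620)/(q(-747 - 1*(-878), -1341) + s(-472, 653)) = (1679731 - 1283620)/((-747 - 1*(-878))² + (-215 + 653)) = 396111/((-747 + 878)² + 438) = 396111/(131² + 438) = 396111/(17161 + 438) = 396111/17599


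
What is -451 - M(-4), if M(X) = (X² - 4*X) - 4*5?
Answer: -463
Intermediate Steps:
M(X) = -20 + X² - 4*X (M(X) = (X² - 4*X) - 20 = -20 + X² - 4*X)
-451 - M(-4) = -451 - (-20 + (-4)² - 4*(-4)) = -451 - (-20 + 16 + 16) = -451 - 1*12 = -451 - 12 = -463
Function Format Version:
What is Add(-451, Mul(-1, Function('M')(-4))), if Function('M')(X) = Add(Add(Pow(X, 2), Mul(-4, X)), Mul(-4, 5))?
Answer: -463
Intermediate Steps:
Function('M')(X) = Add(-20, Pow(X, 2), Mul(-4, X)) (Function('M')(X) = Add(Add(Pow(X, 2), Mul(-4, X)), -20) = Add(-20, Pow(X, 2), Mul(-4, X)))
Add(-451, Mul(-1, Function('M')(-4))) = Add(-451, Mul(-1, Add(-20, Pow(-4, 2), Mul(-4, -4)))) = Add(-451, Mul(-1, Add(-20, 16, 16))) = Add(-451, Mul(-1, 12)) = Add(-451, -12) = -463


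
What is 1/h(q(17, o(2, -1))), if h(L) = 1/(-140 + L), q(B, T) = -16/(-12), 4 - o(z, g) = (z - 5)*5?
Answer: -416/3 ≈ -138.67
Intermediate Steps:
o(z, g) = 29 - 5*z (o(z, g) = 4 - (z - 5)*5 = 4 - (-5 + z)*5 = 4 - (-25 + 5*z) = 4 + (25 - 5*z) = 29 - 5*z)
q(B, T) = 4/3 (q(B, T) = -16*(-1/12) = 4/3)
1/h(q(17, o(2, -1))) = 1/(1/(-140 + 4/3)) = 1/(1/(-416/3)) = 1/(-3/416) = -416/3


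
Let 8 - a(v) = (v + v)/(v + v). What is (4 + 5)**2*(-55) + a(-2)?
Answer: -4448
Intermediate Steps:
a(v) = 7 (a(v) = 8 - (v + v)/(v + v) = 8 - 2*v/(2*v) = 8 - 2*v*1/(2*v) = 8 - 1*1 = 8 - 1 = 7)
(4 + 5)**2*(-55) + a(-2) = (4 + 5)**2*(-55) + 7 = 9**2*(-55) + 7 = 81*(-55) + 7 = -4455 + 7 = -4448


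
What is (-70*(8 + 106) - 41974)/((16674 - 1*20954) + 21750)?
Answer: -24977/8735 ≈ -2.8594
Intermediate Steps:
(-70*(8 + 106) - 41974)/((16674 - 1*20954) + 21750) = (-70*114 - 41974)/((16674 - 20954) + 21750) = (-7980 - 41974)/(-4280 + 21750) = -49954/17470 = -49954*1/17470 = -24977/8735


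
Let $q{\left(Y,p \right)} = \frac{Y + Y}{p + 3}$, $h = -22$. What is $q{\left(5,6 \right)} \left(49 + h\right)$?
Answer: $30$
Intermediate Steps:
$q{\left(Y,p \right)} = \frac{2 Y}{3 + p}$
$q{\left(5,6 \right)} \left(49 + h\right) = 2 \cdot 5 \frac{1}{3 + 6} \left(49 - 22\right) = 2 \cdot 5 \cdot \frac{1}{9} \cdot 27 = \frac{10}{9} \cdot 27 = 30$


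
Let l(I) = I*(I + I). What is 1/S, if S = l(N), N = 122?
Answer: 1/29768 ≈ 3.3593e-5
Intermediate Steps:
l(I) = 2*I² (l(I) = I*(2*I) = 2*I²)
S = 29768 (S = 2*122² = 2*14884 = 29768)
1/S = 1/29768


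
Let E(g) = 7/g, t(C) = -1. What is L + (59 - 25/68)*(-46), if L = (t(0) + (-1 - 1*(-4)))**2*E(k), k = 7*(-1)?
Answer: -91837/34 ≈ -2701.1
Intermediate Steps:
k = -7
L = -4 (L = (-1 + (-1 - 1*(-4)))**2*(7/(-7)) = (-1 + (-1 + 4))**2*(7*(-1/7)) = (-1 + 3)**2*(-1) = 2**2*(-1) = 4*(-1) = -4)
L + (59 - 25/68)*(-46) = -4 + (59 - 25/68)*(-46) = -4 + (3987/68)*(-46) = -4 - 91701/34 = -91837/34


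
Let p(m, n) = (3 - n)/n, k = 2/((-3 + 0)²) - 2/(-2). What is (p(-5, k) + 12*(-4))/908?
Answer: -128/2497 ≈ -0.051261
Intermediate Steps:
k = 11/9 (k = 2/((-3)²) - 2*(-½) = 2/9 + 1 = 11/9 ≈ 1.2222)
p(m, n) = (3 - n)/n
(p(-5, k) + 12*(-4))/908 = ((3 - 1*11/9)/(11/9) + 12*(-4))/908 = (9*(3 - 11/9)/11 - 48)*(1/908) = ((9/11)*(16/9) - 48)*(1/908) = (16/11 - 48)*(1/908) = -512/11*1/908 = -128/2497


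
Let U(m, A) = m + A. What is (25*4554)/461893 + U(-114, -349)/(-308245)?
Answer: 35307549709/142376207785 ≈ 0.24799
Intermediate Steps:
U(m, A) = A + m
(25*4554)/461893 + U(-114, -349)/(-308245) = (25*4554)/461893 + (-349 - 114)/(-308245) = 113850*(1/461893) - 463*(-1/308245) = 113850/461893 + 463/308245 = 35307549709/142376207785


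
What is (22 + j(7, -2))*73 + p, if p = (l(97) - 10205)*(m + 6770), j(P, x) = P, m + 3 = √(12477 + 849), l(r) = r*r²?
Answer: 6107003073 + 902468*√13326 ≈ 6.2112e+9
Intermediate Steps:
l(r) = r³
m = -3 + √13326 (m = -3 + √(12477 + 849) = -3 + √13326 ≈ 112.44)
p = 6107000956 + 902468*√13326 (p = (97³ - 10205)*((-3 + √13326) + 6770) = (912673 - 10205)*(6767 + √13326) = 902468*(6767 + √13326) = 6107000956 + 902468*√13326 ≈ 6.2112e+9)
(22 + j(7, -2))*73 + p = (22 + 7)*73 + (6107000956 + 902468*√13326) = 29*73 + (6107000956 + 902468*√13326) = 2117 + (6107000956 + 902468*√13326) = 6107003073 + 902468*√13326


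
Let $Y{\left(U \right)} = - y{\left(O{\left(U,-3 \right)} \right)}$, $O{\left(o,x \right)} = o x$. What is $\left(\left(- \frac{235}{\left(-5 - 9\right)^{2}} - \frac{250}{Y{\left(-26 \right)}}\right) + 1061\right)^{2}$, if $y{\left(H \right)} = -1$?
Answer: $\frac{25192355841}{38416} \approx 6.5578 \cdot 10^{5}$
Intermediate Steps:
$Y{\left(U \right)} = 1$ ($Y{\left(U \right)} = \left(-1\right) \left(-1\right) = 1$)
$\left(\left(- \frac{235}{\left(-5 - 9\right)^{2}} - \frac{250}{Y{\left(-26 \right)}}\right) + 1061\right)^{2} = \left(\left(- \frac{235}{\left(-5 - 9\right)^{2}} - \frac{250}{1}\right) + 1061\right)^{2} = \left(\left(- \frac{235}{\left(-14\right)^{2}} - 250\right) + 1061\right)^{2} = \left(\left(- \frac{235}{196} - 250\right) + 1061\right)^{2} = \left(- \frac{49235}{196} + 1061\right)^{2} = \left(\frac{158721}{196}\right)^{2} = \frac{25192355841}{38416}$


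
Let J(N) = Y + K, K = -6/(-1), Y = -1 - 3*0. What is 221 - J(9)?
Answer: 216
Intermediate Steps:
Y = -1 (Y = -1 + 0 = -1)
K = 6 (K = -6*(-1) = 6)
J(N) = 5 (J(N) = -1 + 6 = 5)
221 - J(9) = 221 - 1*5 = 221 - 5 = 216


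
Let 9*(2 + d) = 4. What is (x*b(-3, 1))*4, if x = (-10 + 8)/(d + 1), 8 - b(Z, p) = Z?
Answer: 792/5 ≈ 158.40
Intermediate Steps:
d = -14/9 (d = -2 + (1/9)*4 = -2 + 4/9 = -14/9 ≈ -1.5556)
b(Z, p) = 8 - Z
x = 18/5 (x = (-10 + 8)/(-14/9 + 1) = -2/(-5/9) = -2*(-9/5) = 18/5 ≈ 3.6000)
(x*b(-3, 1))*4 = (18*(8 - 1*(-3))/5)*4 = (18*(8 + 3)/5)*4 = ((18/5)*11)*4 = (198/5)*4 = 792/5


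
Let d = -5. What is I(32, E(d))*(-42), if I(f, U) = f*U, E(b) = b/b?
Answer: -1344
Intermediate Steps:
E(b) = 1
I(f, U) = U*f
I(32, E(d))*(-42) = (1*32)*(-42) = 32*(-42) = -1344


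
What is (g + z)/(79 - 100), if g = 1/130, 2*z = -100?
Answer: 6499/2730 ≈ 2.3806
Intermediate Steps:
z = -50 (z = (1/2)*(-100) = -50)
g = 1/130 ≈ 0.0076923
(g + z)/(79 - 100) = (1/130 - 50)/(79 - 100) = -6499/130/(-21) = -1/21*(-6499/130) = 6499/2730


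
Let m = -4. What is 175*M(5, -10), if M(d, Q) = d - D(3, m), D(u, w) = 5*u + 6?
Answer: -2800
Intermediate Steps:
D(u, w) = 6 + 5*u
M(d, Q) = -21 + d (M(d, Q) = d - (6 + 5*3) = d - (6 + 15) = d - 1*21 = d - 21 = -21 + d)
175*M(5, -10) = 175*(-21 + 5) = 175*(-16) = -2800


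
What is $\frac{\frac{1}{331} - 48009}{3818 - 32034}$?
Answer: $\frac{7945489}{4669748} \approx 1.7015$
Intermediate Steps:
$\frac{\frac{1}{331} - 48009}{3818 - 32034} = \frac{\frac{1}{331} - 48009}{-28216} = \left(- \frac{15890978}{331}\right) \left(- \frac{1}{28216}\right) = \frac{7945489}{4669748}$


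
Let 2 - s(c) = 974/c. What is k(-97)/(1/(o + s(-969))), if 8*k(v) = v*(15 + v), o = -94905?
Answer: -365725051241/3876 ≈ -9.4356e+7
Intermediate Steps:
k(v) = v*(15 + v)/8 (k(v) = (v*(15 + v))/8 = v*(15 + v)/8)
s(c) = 2 - 974/c
k(-97)/(1/(o + s(-969))) = ((1/8)*(-97)*(15 - 97))/(1/(-94905 + (2 - 974/(-969)))) = ((1/8)*(-97)*(-82))/(1/(-94905 + (2 - 974*(-1/969)))) = 3977/(4*(1/(-94905 + (2 + 974/969)))) = 3977/(4*(1/(-94905 + 2912/969))) = 3977/(4*(1/(-91960033/969))) = 3977/(4*(-969/91960033)) = (3977/4)*(-91960033/969) = -365725051241/3876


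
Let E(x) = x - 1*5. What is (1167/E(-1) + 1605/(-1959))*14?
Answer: -1785609/653 ≈ -2734.5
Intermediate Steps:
E(x) = -5 + x (E(x) = x - 5 = -5 + x)
(1167/E(-1) + 1605/(-1959))*14 = (1167/(-5 - 1) + 1605/(-1959))*14 = (1167/(-6) + 1605*(-1/1959))*14 = (1167*(-1/6) - 535/653)*14 = (-389/2 - 535/653)*14 = -255087/1306*14 = -1785609/653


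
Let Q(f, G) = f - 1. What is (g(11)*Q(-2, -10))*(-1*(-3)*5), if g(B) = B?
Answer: -495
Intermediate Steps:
Q(f, G) = -1 + f
(g(11)*Q(-2, -10))*(-1*(-3)*5) = (11*(-1 - 2))*(-1*(-3)*5) = (11*(-3))*(3*5) = -33*15 = -495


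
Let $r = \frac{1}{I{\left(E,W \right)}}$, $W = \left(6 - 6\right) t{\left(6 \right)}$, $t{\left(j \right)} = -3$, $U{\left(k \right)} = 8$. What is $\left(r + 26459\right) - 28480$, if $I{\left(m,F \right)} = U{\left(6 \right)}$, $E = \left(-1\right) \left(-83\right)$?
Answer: $- \frac{16167}{8} \approx -2020.9$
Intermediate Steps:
$W = 0$ ($W = \left(6 - 6\right) \left(-3\right) = 0 \left(-3\right) = 0$)
$E = 83$
$I{\left(m,F \right)} = 8$
$r = \frac{1}{8} \approx 0.125$
$\left(r + 26459\right) - 28480 = \left(\frac{1}{8} + 26459\right) - 28480 = \frac{211673}{8} - 28480 = - \frac{16167}{8}$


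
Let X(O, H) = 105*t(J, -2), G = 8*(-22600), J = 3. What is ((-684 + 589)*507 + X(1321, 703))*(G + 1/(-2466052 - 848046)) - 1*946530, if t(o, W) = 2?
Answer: 28730967688740015/3314098 ≈ 8.6693e+9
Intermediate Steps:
G = -180800
X(O, H) = 210 (X(O, H) = 105*2 = 210)
((-684 + 589)*507 + X(1321, 703))*(G + 1/(-2466052 - 848046)) - 1*946530 = ((-684 + 589)*507 + 210)*(-180800 + 1/(-2466052 - 848046)) - 1*946530 = (-95*507 + 210)*(-180800 + 1/(-3314098)) - 946530 = (-48165 + 210)*(-180800 - 1/3314098) - 946530 = -47955*(-599188918401/3314098) - 946530 = 28734104581919955/3314098 - 946530 = 28730967688740015/3314098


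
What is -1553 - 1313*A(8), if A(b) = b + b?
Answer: -22561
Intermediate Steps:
A(b) = 2*b
-1553 - 1313*A(8) = -1553 - 2626*8 = -1553 - 1313*16 = -1553 - 21008 = -22561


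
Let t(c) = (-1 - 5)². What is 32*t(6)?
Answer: 1152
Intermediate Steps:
t(c) = 36 (t(c) = (-6)² = 36)
32*t(6) = 32*36 = 1152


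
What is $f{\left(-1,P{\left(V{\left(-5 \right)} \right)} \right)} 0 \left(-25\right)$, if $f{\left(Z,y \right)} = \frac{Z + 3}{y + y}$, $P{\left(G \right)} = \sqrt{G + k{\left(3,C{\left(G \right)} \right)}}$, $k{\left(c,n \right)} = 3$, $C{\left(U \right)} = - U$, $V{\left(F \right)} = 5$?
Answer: $0$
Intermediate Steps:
$P{\left(G \right)} = \sqrt{3 + G}$ ($P{\left(G \right)} = \sqrt{G + 3} = \sqrt{3 + G}$)
$f{\left(Z,y \right)} = \frac{3 + Z}{2 y}$
$f{\left(-1,P{\left(V{\left(-5 \right)} \right)} \right)} 0 \left(-25\right) = \frac{3 - 1}{2 \sqrt{3 + 5}} \cdot 0 \left(-25\right) = \frac{1}{2} \frac{1}{\sqrt{8}} \cdot 2 \cdot 0 \left(-25\right) = \frac{1}{2} \frac{1}{2 \sqrt{2}} \cdot 2 \cdot 0 \left(-25\right) = \frac{1}{2} \frac{\sqrt{2}}{4} \cdot 2 \cdot 0 \left(-25\right) = \frac{\sqrt{2}}{4} \cdot 0 \left(-25\right) = 0 \left(-25\right) = 0$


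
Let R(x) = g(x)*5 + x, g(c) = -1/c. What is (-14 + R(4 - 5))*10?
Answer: -100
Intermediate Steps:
R(x) = x - 5/x (R(x) = -1/x*5 + x = -5/x + x = x - 5/x)
(-14 + R(4 - 5))*10 = (-14 + ((4 - 5) - 5/(4 - 5)))*10 = (-14 + (-1 - 5/(-1)))*10 = (-14 + (-1 - 5*(-1)))*10 = (-14 + (-1 + 5))*10 = (-14 + 4)*10 = -10*10 = -100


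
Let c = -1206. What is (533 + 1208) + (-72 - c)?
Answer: 2875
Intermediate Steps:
(533 + 1208) + (-72 - c) = (533 + 1208) + (-72 - 1*(-1206)) = 1741 + (-72 + 1206) = 1741 + 1134 = 2875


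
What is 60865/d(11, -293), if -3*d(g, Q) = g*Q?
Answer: 182595/3223 ≈ 56.654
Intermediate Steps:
d(g, Q) = -Q*g/3 (d(g, Q) = -g*Q/3 = -Q*g/3)
60865/d(11, -293) = 60865/((-1/3*(-293)*11)) = 60865/(3223/3) = 60865*(3/3223) = 182595/3223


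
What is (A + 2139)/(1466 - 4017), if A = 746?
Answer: -2885/2551 ≈ -1.1309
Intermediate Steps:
(A + 2139)/(1466 - 4017) = (746 + 2139)/(1466 - 4017) = 2885/(-2551) = 2885*(-1/2551) = -2885/2551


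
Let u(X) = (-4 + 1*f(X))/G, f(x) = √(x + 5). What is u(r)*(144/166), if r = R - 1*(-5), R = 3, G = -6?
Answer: 48/83 - 12*√13/83 ≈ 0.057029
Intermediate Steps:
r = 8 (r = 3 - 1*(-5) = 3 + 5 = 8)
f(x) = √(5 + x)
u(X) = ⅔ - √(5 + X)/6 (u(X) = (-4 + 1*√(5 + X))/(-6) = (-4 + √(5 + X))*(-⅙) = ⅔ - √(5 + X)/6)
u(r)*(144/166) = (⅔ - √(5 + 8)/6)*(144/166) = (⅔ - √13/6)*(144*(1/166)) = (⅔ - √13/6)*(72/83) = 48/83 - 12*√13/83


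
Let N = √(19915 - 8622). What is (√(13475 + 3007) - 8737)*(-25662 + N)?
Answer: (8737 - √16482)*(25662 - √11293) ≈ 2.2000e+8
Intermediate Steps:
N = √11293 ≈ 106.27
(√(13475 + 3007) - 8737)*(-25662 + N) = (√(13475 + 3007) - 8737)*(-25662 + √11293) = (√16482 - 8737)*(-25662 + √11293) = (-8737 + √16482)*(-25662 + √11293) = (-25662 + √11293)*(-8737 + √16482)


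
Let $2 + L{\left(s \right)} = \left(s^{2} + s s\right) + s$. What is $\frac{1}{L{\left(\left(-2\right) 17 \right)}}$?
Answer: $\frac{1}{2276} \approx 0.00043937$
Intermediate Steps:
$L{\left(s \right)} = -2 + s + 2 s^{2}$ ($L{\left(s \right)} = -2 + \left(\left(s^{2} + s s\right) + s\right) = -2 + \left(\left(s^{2} + s^{2}\right) + s\right) = -2 + \left(2 s^{2} + s\right) = -2 + \left(s + 2 s^{2}\right) = -2 + s + 2 s^{2}$)
$\frac{1}{L{\left(\left(-2\right) 17 \right)}} = \frac{1}{-2 - 34 + 2 \left(\left(-2\right) 17\right)^{2}} = \frac{1}{-2 - 34 + 2 \left(-34\right)^{2}} = \frac{1}{-2 - 34 + 2 \cdot 1156} = \frac{1}{-2 - 34 + 2312} = \frac{1}{2276}$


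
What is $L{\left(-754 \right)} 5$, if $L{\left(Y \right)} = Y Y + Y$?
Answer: $2838810$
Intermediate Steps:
$L{\left(Y \right)} = Y + Y^{2}$ ($L{\left(Y \right)} = Y^{2} + Y = Y + Y^{2}$)
$L{\left(-754 \right)} 5 = - 754 \left(1 - 754\right) 5 = \left(-754\right) \left(-753\right) 5 = 567762 \cdot 5 = 2838810$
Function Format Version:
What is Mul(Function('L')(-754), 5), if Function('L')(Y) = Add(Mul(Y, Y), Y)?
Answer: 2838810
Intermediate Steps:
Function('L')(Y) = Add(Y, Pow(Y, 2)) (Function('L')(Y) = Add(Pow(Y, 2), Y) = Add(Y, Pow(Y, 2)))
Mul(Function('L')(-754), 5) = Mul(Mul(-754, Add(1, -754)), 5) = Mul(Mul(-754, -753), 5) = Mul(567762, 5) = 2838810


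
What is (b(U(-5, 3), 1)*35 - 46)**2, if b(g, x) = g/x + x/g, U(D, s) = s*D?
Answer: 2958400/9 ≈ 3.2871e+5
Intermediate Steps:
U(D, s) = D*s
(b(U(-5, 3), 1)*35 - 46)**2 = ((-5*3/1 + 1/(-5*3))*35 - 46)**2 = ((-15*1 + 1/(-15))*35 - 46)**2 = ((-15 + 1*(-1/15))*35 - 46)**2 = ((-15 - 1/15)*35 - 46)**2 = (-226/15*35 - 46)**2 = (-1582/3 - 46)**2 = (-1720/3)**2 = 2958400/9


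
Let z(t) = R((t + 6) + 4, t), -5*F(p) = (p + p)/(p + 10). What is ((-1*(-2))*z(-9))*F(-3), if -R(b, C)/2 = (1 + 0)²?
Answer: -24/35 ≈ -0.68571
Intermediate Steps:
F(p) = -2*p/(5*(10 + p)) (F(p) = -(p + p)/(5*(p + 10)) = -2*p/(5*(10 + p)))
R(b, C) = -2 (R(b, C) = -2*(1 + 0)² = -2*1² = -2*1 = -2)
z(t) = -2
((-1*(-2))*z(-9))*F(-3) = (-1*(-2)*(-2))*(-2*(-3)/(50 + 5*(-3))) = (2*(-2))*(-2*(-3)/(50 - 15)) = -(-8)*(-3)/35 = -4*6/35 = -24/35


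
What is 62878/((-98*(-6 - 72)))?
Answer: 31439/3822 ≈ 8.2258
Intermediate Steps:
62878/((-98*(-6 - 72))) = 62878/((-98*(-78))) = 62878/7644 = 62878*(1/7644) = 31439/3822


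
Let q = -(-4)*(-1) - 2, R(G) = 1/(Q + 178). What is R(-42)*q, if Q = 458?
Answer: -1/106 ≈ -0.0094340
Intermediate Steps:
R(G) = 1/636 (R(G) = 1/(458 + 178) = 1/636)
q = -6 (q = -4*1 - 2 = -4 - 2 = -6)
R(-42)*q = (1/636)*(-6) = -1/106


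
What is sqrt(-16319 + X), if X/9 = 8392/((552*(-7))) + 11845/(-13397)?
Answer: I*sqrt(76048692364719179)/2156917 ≈ 127.85*I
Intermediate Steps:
X = -59323764/2156917 (X = 9*(8392/((552*(-7))) + 11845/(-13397)) = 9*(8392/(-3864) + 11845*(-1/13397)) = 9*(8392*(-1/3864) - 11845/13397) = 9*(-1049/483 - 11845/13397) = 9*(-19774588/6470751) = -59323764/2156917 ≈ -27.504)
sqrt(-16319 + X) = sqrt(-16319 - 59323764/2156917) = sqrt(-35258052287/2156917) = I*sqrt(76048692364719179)/2156917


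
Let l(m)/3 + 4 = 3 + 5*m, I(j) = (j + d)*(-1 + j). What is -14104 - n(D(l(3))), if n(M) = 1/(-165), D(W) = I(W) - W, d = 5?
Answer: -2327159/165 ≈ -14104.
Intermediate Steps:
I(j) = (-1 + j)*(5 + j) (I(j) = (j + 5)*(-1 + j) = (5 + j)*(-1 + j) = (-1 + j)*(5 + j))
l(m) = -3 + 15*m (l(m) = -12 + 3*(3 + 5*m) = -12 + (9 + 15*m) = -3 + 15*m)
D(W) = -5 + W² + 3*W (D(W) = (-5 + W² + 4*W) - W = -5 + W² + 3*W)
n(M) = -1/165
-14104 - n(D(l(3))) = -14104 - 1*(-1/165) = -14104 + 1/165 = -2327159/165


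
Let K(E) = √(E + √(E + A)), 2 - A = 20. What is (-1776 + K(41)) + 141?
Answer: -1635 + √(41 + √23) ≈ -1628.2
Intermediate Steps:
A = -18 (A = 2 - 1*20 = 2 - 20 = -18)
K(E) = √(E + √(-18 + E)) (K(E) = √(E + √(E - 18)) = √(E + √(-18 + E)))
(-1776 + K(41)) + 141 = (-1776 + √(41 + √(-18 + 41))) + 141 = (-1776 + √(41 + √23)) + 141 = -1635 + √(41 + √23)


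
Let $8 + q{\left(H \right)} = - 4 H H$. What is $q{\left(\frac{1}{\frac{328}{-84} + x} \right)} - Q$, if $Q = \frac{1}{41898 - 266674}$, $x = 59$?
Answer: $- \frac{2407564507207}{300896167624} \approx -8.0013$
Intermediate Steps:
$Q = - \frac{1}{224776}$ ($Q = \frac{1}{-224776} = - \frac{1}{224776} \approx -4.4489 \cdot 10^{-6}$)
$q{\left(H \right)} = -8 - 4 H^{2}$ ($q{\left(H \right)} = -8 + - 4 H H = -8 - 4 H^{2}$)
$q{\left(\frac{1}{\frac{328}{-84} + x} \right)} - Q = \left(-8 - 4 \left(\frac{1}{\frac{328}{-84} + 59}\right)^{2}\right) - - \frac{1}{224776} = \left(-8 - 4 \left(\frac{1}{328 \left(- \frac{1}{84}\right) + 59}\right)^{2}\right) + \frac{1}{224776} = \left(-8 - 4 \left(\frac{1}{- \frac{82}{21} + 59}\right)^{2}\right) + \frac{1}{224776} = \left(-8 - 4 \left(\frac{1}{\frac{1157}{21}}\right)^{2}\right) + \frac{1}{224776} = \left(-8 - 4 \left(\frac{21}{1157}\right)^{2}\right) + \frac{1}{224776} = \left(-8 - \frac{1764}{1338649}\right) + \frac{1}{224776} = - \frac{10710956}{1338649} + \frac{1}{224776} = - \frac{2407564507207}{300896167624}$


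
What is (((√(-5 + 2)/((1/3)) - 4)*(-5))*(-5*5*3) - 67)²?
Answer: (1567 - 1125*I*√3)² ≈ -1.3414e+6 - 6.1068e+6*I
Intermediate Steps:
(((√(-5 + 2)/((1/3)) - 4)*(-5))*(-5*5*3) - 67)² = (((√(-3)/((1*(⅓))) - 4)*(-5))*(-25*3) - 67)² = ((((I*√3)/(⅓) - 4)*(-5))*(-75) - 67)² = ((((I*√3)*3 - 4)*(-5))*(-75) - 67)² = (((3*I*√3 - 4)*(-5))*(-75) - 67)² = (((-4 + 3*I*√3)*(-5))*(-75) - 67)² = ((20 - 15*I*√3)*(-75) - 67)² = ((-1500 + 1125*I*√3) - 67)² = (-1567 + 1125*I*√3)²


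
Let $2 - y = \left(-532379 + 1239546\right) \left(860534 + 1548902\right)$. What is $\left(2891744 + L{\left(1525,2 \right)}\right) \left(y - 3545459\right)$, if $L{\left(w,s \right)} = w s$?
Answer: $-4932373417916061586$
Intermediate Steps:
$y = -1703873627810$ ($y = 2 - \left(-532379 + 1239546\right) \left(860534 + 1548902\right) = 2 - 707167 \cdot 2409436 = 2 - 1703873627812 = -1703873627810$)
$L{\left(w,s \right)} = s w$
$\left(2891744 + L{\left(1525,2 \right)}\right) \left(y - 3545459\right) = \left(2891744 + 2 \cdot 1525\right) \left(-1703873627810 - 3545459\right) = \left(2891744 + 3050\right) \left(-1703877173269\right) = 2894794 \left(-1703877173269\right) = -4932373417916061586$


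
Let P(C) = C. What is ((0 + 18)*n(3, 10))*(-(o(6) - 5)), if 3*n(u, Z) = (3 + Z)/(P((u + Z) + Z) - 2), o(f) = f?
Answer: -26/7 ≈ -3.7143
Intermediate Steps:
n(u, Z) = (3 + Z)/(3*(-2 + u + 2*Z)) (n(u, Z) = ((3 + Z)/(((u + Z) + Z) - 2))/3 = ((3 + Z)/(((Z + u) + Z) - 2))/3 = ((3 + Z)/((u + 2*Z) - 2))/3 = ((3 + Z)/(-2 + u + 2*Z))/3 = (3 + Z)/(3*(-2 + u + 2*Z)))
((0 + 18)*n(3, 10))*(-(o(6) - 5)) = ((0 + 18)*((3 + 10)/(3*(-2 + 3 + 2*10))))*(-(6 - 5)) = (18*((1/3)*13/(-2 + 3 + 20)))*(-1*1) = (18*((1/3)*13/21))*(-1) = (18*((1/3)*(1/21)*13))*(-1) = (18*(13/63))*(-1) = (26/7)*(-1) = -26/7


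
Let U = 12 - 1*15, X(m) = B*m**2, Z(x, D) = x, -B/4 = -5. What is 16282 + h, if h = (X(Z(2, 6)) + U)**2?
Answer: 22211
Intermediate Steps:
B = 20 (B = -4*(-5) = 20)
X(m) = 20*m**2
U = -3 (U = 12 - 15 = -3)
h = 5929 (h = (20*2**2 - 3)**2 = (20*4 - 3)**2 = (80 - 3)**2 = 77**2 = 5929)
16282 + h = 16282 + 5929 = 22211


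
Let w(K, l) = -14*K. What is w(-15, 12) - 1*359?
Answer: -149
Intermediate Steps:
w(-15, 12) - 1*359 = -14*(-15) - 1*359 = 210 - 359 = -149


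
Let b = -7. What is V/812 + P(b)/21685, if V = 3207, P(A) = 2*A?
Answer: 69532427/17608220 ≈ 3.9489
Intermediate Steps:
V/812 + P(b)/21685 = 3207/812 + (2*(-7))/21685 = 3207*(1/812) - 14*1/21685 = 3207/812 - 14/21685 = 69532427/17608220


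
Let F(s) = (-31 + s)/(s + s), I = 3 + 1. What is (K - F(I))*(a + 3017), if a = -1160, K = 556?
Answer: 8310075/8 ≈ 1.0388e+6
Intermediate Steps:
I = 4
F(s) = (-31 + s)/(2*s) (F(s) = (-31 + s)/((2*s)) = (-31 + s)*(1/(2*s)) = (-31 + s)/(2*s))
(K - F(I))*(a + 3017) = (556 - (-31 + 4)/(2*4))*(-1160 + 3017) = (556 - (-27)/(2*4))*1857 = (556 - 1*(-27/8))*1857 = (556 + 27/8)*1857 = (4475/8)*1857 = 8310075/8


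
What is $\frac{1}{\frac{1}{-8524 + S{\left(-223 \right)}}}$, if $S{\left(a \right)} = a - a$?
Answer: $-8524$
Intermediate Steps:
$S{\left(a \right)} = 0$
$\frac{1}{\frac{1}{-8524 + S{\left(-223 \right)}}} = \frac{1}{\frac{1}{-8524 + 0}} = \frac{1}{\frac{1}{-8524}} = \frac{1}{- \frac{1}{8524}} = -8524$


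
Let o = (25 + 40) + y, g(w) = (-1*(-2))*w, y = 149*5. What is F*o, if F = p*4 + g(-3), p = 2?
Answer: 1620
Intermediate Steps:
y = 745
g(w) = 2*w
o = 810 (o = (25 + 40) + 745 = 65 + 745 = 810)
F = 2 (F = 2*4 + 2*(-3) = 8 - 6 = 2)
F*o = 2*810 = 1620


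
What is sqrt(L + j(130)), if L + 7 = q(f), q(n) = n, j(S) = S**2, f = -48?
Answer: sqrt(16845) ≈ 129.79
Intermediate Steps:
L = -55 (L = -7 - 48 = -55)
sqrt(L + j(130)) = sqrt(-55 + 130**2) = sqrt(-55 + 16900) = sqrt(16845)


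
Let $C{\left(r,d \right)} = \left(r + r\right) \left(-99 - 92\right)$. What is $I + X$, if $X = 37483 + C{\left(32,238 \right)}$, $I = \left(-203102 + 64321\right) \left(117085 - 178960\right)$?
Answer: $8587099634$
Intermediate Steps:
$C{\left(r,d \right)} = - 382 r$ ($C{\left(r,d \right)} = 2 r \left(-191\right) = - 382 r$)
$I = 8587074375$ ($I = \left(-138781\right) \left(-61875\right) = 8587074375$)
$X = 25259$ ($X = 37483 - 12224 = 25259$)
$I + X = 8587074375 + 25259 = 8587099634$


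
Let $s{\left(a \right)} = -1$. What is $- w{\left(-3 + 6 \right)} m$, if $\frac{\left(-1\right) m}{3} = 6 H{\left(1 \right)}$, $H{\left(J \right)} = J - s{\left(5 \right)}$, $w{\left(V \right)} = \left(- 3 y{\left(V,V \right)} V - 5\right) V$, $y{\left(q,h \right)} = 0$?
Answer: $-540$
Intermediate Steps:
$w{\left(V \right)} = - 5 V$ ($w{\left(V \right)} = \left(\left(-3\right) 0 V - 5\right) V = \left(0 V - 5\right) V = \left(0 - 5\right) V = - 5 V$)
$H{\left(J \right)} = 1 + J$ ($H{\left(J \right)} = J - -1 = J + 1 = 1 + J$)
$m = -36$ ($m = - 3 \cdot 6 \left(1 + 1\right) = - 3 \cdot 6 \cdot 2 = \left(-3\right) 12 = -36$)
$- w{\left(-3 + 6 \right)} m = - \left(-5\right) \left(-3 + 6\right) \left(-36\right) = - \left(-5\right) 3 \left(-36\right) = \left(-1\right) \left(-15\right) \left(-36\right) = 15 \left(-36\right) = -540$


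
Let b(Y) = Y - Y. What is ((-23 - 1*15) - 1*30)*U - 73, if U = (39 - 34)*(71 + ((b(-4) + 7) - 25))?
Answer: -18093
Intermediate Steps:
b(Y) = 0
U = 265 (U = (39 - 34)*(71 + ((0 + 7) - 25)) = 5*(71 + (7 - 25)) = 5*(71 - 18) = 5*53 = 265)
((-23 - 1*15) - 1*30)*U - 73 = ((-23 - 1*15) - 1*30)*265 - 73 = ((-23 - 15) - 30)*265 - 73 = (-38 - 30)*265 - 73 = -68*265 - 73 = -18020 - 73 = -18093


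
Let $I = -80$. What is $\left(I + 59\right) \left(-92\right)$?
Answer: $1932$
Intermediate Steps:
$\left(I + 59\right) \left(-92\right) = \left(-80 + 59\right) \left(-92\right) = \left(-21\right) \left(-92\right) = 1932$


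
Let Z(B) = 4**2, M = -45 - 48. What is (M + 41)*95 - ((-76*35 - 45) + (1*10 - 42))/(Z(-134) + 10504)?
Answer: -51966063/10520 ≈ -4939.7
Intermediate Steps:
M = -93
Z(B) = 16
(M + 41)*95 - ((-76*35 - 45) + (1*10 - 42))/(Z(-134) + 10504) = (-93 + 41)*95 - ((-76*35 - 45) + (1*10 - 42))/(16 + 10504) = -52*95 - ((-2660 - 45) + (10 - 42))/10520 = -4940 - (-2705 - 32)/10520 = -4940 - (-2737)/10520 = -4940 - 1*(-2737/10520) = -4940 + 2737/10520 = -51966063/10520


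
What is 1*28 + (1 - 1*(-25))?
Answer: 54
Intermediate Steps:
1*28 + (1 - 1*(-25)) = 28 + (1 + 25) = 28 + 26 = 54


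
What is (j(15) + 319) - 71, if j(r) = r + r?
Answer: 278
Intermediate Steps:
j(r) = 2*r
(j(15) + 319) - 71 = (2*15 + 319) - 71 = (30 + 319) - 71 = 349 - 71 = 278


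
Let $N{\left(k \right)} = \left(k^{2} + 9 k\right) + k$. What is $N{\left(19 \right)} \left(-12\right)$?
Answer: $-6612$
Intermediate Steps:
$N{\left(k \right)} = k^{2} + 10 k$
$N{\left(19 \right)} \left(-12\right) = 19 \left(10 + 19\right) \left(-12\right) = 19 \cdot 29 \left(-12\right) = 551 \left(-12\right) = -6612$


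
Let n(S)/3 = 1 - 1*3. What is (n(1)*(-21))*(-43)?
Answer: -5418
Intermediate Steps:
n(S) = -6 (n(S) = 3*(1 - 1*3) = 3*(1 - 3) = 3*(-2) = -6)
(n(1)*(-21))*(-43) = -6*(-21)*(-43) = 126*(-43) = -5418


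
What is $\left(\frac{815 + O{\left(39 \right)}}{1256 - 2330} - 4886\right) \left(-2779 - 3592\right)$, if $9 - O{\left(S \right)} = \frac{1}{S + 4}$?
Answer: $\frac{1437811631393}{46182} \approx 3.1134 \cdot 10^{7}$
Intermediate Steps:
$O{\left(S \right)} = 9 - \frac{1}{4 + S}$ ($O{\left(S \right)} = 9 - \frac{1}{S + 4} = 9 - \frac{1}{4 + S}$)
$\left(\frac{815 + O{\left(39 \right)}}{1256 - 2330} - 4886\right) \left(-2779 - 3592\right) = \left(\frac{815 + \frac{35 + 9 \cdot 39}{4 + 39}}{1256 - 2330} - 4886\right) \left(-2779 - 3592\right) = \left(\frac{815 + \frac{35 + 351}{43}}{-1074} - 4886\right) \left(-6371\right) = \left(\left(815 + \frac{1}{43} \cdot 386\right) \left(- \frac{1}{1074}\right) - 4886\right) \left(-6371\right) = \left(\left(815 + \frac{386}{43}\right) \left(- \frac{1}{1074}\right) - 4886\right) \left(-6371\right) = \left(\frac{35431}{43} \left(- \frac{1}{1074}\right) - 4886\right) \left(-6371\right) = \left(- \frac{35431}{46182} - 4886\right) \left(-6371\right) = \left(- \frac{225680683}{46182}\right) \left(-6371\right) = \frac{1437811631393}{46182}$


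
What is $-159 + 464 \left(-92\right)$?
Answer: $-42847$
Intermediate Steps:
$-159 + 464 \left(-92\right) = -159 - 42688 = -42847$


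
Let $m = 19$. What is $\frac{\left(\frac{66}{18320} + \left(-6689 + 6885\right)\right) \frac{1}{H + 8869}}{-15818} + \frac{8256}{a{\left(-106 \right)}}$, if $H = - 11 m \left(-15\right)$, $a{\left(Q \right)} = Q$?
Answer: $- \frac{7179806270070389}{92182588970560} \approx -77.887$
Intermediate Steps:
$H = 3135$ ($H = \left(-11\right) 19 \left(-15\right) = \left(-209\right) \left(-15\right) = 3135$)
$\frac{\left(\frac{66}{18320} + \left(-6689 + 6885\right)\right) \frac{1}{H + 8869}}{-15818} + \frac{8256}{a{\left(-106 \right)}} = \frac{\left(\frac{66}{18320} + \left(-6689 + 6885\right)\right) \frac{1}{3135 + 8869}}{-15818} + \frac{8256}{-106} = \frac{66 \cdot \frac{1}{18320} + 196}{12004} \left(- \frac{1}{15818}\right) + 8256 \left(- \frac{1}{106}\right) = \left(\frac{33}{9160} + 196\right) \frac{1}{12004} \left(- \frac{1}{15818}\right) - \frac{4128}{53} = \frac{1795393}{9160} \cdot \frac{1}{12004} \left(- \frac{1}{15818}\right) - \frac{4128}{53} = \frac{1795393}{109956640} \left(- \frac{1}{15818}\right) - \frac{4128}{53} = - \frac{1795393}{1739294131520} - \frac{4128}{53} = - \frac{7179806270070389}{92182588970560}$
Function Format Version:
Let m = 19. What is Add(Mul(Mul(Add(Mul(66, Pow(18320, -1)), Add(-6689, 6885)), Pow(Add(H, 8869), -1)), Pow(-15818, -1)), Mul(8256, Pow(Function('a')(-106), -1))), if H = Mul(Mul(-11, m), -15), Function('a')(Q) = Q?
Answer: Rational(-7179806270070389, 92182588970560) ≈ -77.887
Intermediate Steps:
H = 3135 (H = Mul(Mul(-11, 19), -15) = Mul(-209, -15) = 3135)
Add(Mul(Mul(Add(Mul(66, Pow(18320, -1)), Add(-6689, 6885)), Pow(Add(H, 8869), -1)), Pow(-15818, -1)), Mul(8256, Pow(Function('a')(-106), -1))) = Add(Mul(Mul(Add(Mul(66, Pow(18320, -1)), Add(-6689, 6885)), Pow(Add(3135, 8869), -1)), Pow(-15818, -1)), Mul(8256, Pow(-106, -1))) = Add(Mul(Mul(Add(Mul(66, Rational(1, 18320)), 196), Pow(12004, -1)), Rational(-1, 15818)), Mul(8256, Rational(-1, 106))) = Add(Mul(Mul(Add(Rational(33, 9160), 196), Rational(1, 12004)), Rational(-1, 15818)), Rational(-4128, 53)) = Add(Mul(Mul(Rational(1795393, 9160), Rational(1, 12004)), Rational(-1, 15818)), Rational(-4128, 53)) = Add(Mul(Rational(1795393, 109956640), Rational(-1, 15818)), Rational(-4128, 53)) = Add(Rational(-1795393, 1739294131520), Rational(-4128, 53)) = Rational(-7179806270070389, 92182588970560)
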